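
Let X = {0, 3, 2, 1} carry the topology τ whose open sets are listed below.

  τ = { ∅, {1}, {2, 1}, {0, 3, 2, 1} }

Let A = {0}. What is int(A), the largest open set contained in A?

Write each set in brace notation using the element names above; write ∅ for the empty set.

open subsets of A: ∅; so int(A) = ∅

∅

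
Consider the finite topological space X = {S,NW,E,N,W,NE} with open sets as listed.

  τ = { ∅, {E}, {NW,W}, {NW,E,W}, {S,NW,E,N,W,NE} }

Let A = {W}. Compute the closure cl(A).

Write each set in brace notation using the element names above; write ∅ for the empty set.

closure: X∖int(X∖A) = X∖{E} = {S,NW,N,W,NE}

{S,NW,N,W,NE}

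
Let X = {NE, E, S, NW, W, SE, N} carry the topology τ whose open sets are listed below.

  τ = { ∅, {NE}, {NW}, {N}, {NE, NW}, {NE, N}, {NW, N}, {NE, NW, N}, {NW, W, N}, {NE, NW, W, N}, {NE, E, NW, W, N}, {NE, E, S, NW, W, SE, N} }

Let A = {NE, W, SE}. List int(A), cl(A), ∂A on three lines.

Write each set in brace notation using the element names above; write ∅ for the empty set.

int(A) = {NE}
cl(A)  = {NE, E, S, W, SE}
∂A     = {E, S, W, SE}

open subsets of A: ∅, {NE}; so int(A) = {NE}
closure: X∖int(X∖A) = X∖{NW, N} = {NE, E, S, W, SE}
∂A = {NE, E, S, W, SE} minus {NE} = {E, S, W, SE}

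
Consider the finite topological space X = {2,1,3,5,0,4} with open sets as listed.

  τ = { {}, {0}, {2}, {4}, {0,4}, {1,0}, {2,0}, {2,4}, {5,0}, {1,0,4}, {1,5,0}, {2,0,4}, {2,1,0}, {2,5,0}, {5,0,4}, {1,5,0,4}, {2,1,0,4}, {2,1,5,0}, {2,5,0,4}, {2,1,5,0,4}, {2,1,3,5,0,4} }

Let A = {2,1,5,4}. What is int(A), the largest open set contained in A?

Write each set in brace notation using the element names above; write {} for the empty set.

open subsets of A: {}, {4}, {2}, {2,4}; so int(A) = {2,4}

{2,4}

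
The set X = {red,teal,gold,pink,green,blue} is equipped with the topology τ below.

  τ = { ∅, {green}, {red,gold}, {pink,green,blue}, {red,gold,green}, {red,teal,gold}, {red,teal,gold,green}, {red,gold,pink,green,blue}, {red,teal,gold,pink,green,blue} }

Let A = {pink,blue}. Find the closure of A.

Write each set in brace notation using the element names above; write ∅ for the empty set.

{pink,blue}

closure: X∖int(X∖A) = X∖{red,teal,gold,green} = {pink,blue}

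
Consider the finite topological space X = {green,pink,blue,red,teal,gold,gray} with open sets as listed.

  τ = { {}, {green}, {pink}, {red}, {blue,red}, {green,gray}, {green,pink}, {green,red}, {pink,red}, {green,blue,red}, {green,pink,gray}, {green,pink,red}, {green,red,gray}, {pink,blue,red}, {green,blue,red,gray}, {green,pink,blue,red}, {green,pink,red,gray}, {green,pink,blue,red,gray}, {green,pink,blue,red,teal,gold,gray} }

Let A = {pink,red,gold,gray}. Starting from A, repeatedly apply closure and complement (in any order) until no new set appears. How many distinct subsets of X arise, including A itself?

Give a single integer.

cl via duality: int({green,blue,teal}) = {green}, so X∖{green} = {pink,blue,red,teal,gold,gray}
Write k for closure, c for complement:
  1. A     = {pink,red,gold,gray}
  2. kA    = {pink,blue,red,teal,gold,gray}
  3. cA    = {green,blue,teal}
  4. ckA   = {green}
  5. kcA   = {green,blue,teal,gold,gray}
  6. kckA  = {green,teal,gold,gray}
  7. ckcA  = {pink,red}
  8. ckckA = {pink,blue,red}
  9. kckcA = {pink,blue,red,teal,gold}
  10. ckckcA = {green,gray}
applying k or c yields no new set

10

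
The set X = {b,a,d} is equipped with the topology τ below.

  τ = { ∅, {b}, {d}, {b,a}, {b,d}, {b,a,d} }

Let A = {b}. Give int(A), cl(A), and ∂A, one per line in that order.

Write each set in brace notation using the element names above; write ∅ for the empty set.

interior: largest open inside A is {b} (from ∅, {b})
cl via duality: int({a,d}) = {d}, so X∖{d} = {b,a}
cl∖int = {a}

int(A) = {b}
cl(A)  = {b,a}
∂A     = {a}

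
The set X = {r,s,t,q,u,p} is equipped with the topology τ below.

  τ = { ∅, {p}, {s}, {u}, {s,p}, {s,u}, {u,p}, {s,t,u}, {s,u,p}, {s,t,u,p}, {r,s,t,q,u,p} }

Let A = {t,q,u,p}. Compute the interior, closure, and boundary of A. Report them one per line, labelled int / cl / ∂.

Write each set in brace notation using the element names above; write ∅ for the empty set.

opens ⊆ A: ∅, {u}, {p}, {u,p}; union → int = {u,p}
complement {r,s}; its interior {s}; cl(A) = X∖{s} = {r,t,q,u,p}
boundary = {r,t,q,u,p} ∖ {u,p} = {r,t,q}

int(A) = {u,p}
cl(A)  = {r,t,q,u,p}
∂A     = {r,t,q}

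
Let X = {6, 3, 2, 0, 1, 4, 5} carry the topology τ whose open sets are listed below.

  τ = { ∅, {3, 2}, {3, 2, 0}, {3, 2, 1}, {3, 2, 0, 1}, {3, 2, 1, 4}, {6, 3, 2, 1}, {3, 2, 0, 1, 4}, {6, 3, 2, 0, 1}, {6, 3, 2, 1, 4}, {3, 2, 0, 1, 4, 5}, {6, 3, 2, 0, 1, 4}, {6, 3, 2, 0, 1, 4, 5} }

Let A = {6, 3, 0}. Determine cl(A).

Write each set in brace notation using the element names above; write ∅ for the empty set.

{6, 3, 2, 0, 1, 4, 5}

cl via duality: int({2, 1, 4, 5}) = ∅, so X∖∅ = {6, 3, 2, 0, 1, 4, 5}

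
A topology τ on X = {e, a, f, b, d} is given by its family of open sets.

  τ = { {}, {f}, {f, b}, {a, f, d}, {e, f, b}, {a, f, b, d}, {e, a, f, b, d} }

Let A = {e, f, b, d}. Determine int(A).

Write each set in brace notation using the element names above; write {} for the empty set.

U open, U⊆A: {}, {f}, {f, b}, {e, f, b}. int(A) = ⋃ = {e, f, b}

{e, f, b}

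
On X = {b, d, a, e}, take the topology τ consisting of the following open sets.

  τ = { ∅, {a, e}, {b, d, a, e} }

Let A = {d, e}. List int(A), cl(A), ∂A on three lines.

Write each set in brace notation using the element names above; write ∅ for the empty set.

int(A) = ∅
cl(A)  = {b, d, a, e}
∂A     = {b, d, a, e}

open subsets of A: ∅; so int(A) = ∅
closure: X∖int(X∖A) = X∖∅ = {b, d, a, e}
∂A = {b, d, a, e} minus ∅ = {b, d, a, e}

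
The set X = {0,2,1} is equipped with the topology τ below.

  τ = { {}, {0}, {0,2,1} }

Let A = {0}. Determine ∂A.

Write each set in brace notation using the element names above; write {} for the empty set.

interior: largest open inside A is {0} (from {}, {0})
cl via duality: int({2,1}) = {}, so X∖{} = {0,2,1}
cl∖int = {2,1}

{2,1}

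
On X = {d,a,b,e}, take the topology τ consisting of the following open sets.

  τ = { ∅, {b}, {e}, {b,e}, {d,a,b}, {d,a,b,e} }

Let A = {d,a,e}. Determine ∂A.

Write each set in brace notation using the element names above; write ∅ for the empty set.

{d,a}

open subsets of A: ∅, {e}; so int(A) = {e}
closure: X∖int(X∖A) = X∖{b} = {d,a,e}
∂A = {d,a,e} minus {e} = {d,a}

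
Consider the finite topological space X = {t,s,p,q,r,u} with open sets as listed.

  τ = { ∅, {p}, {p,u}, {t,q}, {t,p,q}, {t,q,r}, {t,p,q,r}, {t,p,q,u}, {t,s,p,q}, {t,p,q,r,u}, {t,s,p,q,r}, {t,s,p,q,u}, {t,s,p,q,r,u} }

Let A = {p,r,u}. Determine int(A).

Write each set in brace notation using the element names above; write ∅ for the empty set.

{p,u}

interior: largest open inside A is {p,u} (from ∅, {p}, {p,u})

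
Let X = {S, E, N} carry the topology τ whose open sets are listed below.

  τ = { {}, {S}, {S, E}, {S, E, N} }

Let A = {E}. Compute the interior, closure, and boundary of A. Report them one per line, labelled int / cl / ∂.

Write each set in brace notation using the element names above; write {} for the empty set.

opens ⊆ A: {}; union → int = {}
complement {S, N}; its interior {S}; cl(A) = X∖{S} = {E, N}
boundary = {E, N} ∖ {} = {E, N}

int(A) = {}
cl(A)  = {E, N}
∂A     = {E, N}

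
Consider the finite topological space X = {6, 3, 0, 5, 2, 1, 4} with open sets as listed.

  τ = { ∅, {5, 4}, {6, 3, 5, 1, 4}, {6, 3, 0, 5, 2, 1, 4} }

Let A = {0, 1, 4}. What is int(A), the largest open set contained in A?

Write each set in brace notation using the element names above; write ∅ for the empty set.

∅

opens ⊆ A: ∅; union → int = ∅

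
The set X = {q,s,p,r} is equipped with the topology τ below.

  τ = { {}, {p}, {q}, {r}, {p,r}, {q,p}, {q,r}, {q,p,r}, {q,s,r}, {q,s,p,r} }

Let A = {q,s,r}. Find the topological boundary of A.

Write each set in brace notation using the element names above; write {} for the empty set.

U open, U⊆A: {}, {q}, {r}, {q,r}, {q,s,r}. int(A) = ⋃ = {q,s,r}
X∖A={p}, int(X∖A)={p}, hence cl(A)={q,s,r}
∂A: remove int from cl → {}

{}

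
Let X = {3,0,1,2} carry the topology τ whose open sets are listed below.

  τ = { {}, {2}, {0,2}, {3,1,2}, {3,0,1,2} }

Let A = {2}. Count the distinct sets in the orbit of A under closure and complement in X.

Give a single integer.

4

complement {3,0,1}; its interior {}; cl(A) = X∖{} = {3,0,1,2}
With k = closure, c = complement:
  1. A     = {2}
  2. kA    = {3,0,1,2}
  3. cA    = {3,0,1}
  4. ckA   = {}
k, c of each give nothing new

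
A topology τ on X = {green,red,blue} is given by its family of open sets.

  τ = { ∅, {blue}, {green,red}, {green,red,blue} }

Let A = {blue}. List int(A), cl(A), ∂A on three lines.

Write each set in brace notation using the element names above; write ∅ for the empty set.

int(A) = {blue}
cl(A)  = {blue}
∂A     = ∅

U open, U⊆A: ∅, {blue}. int(A) = ⋃ = {blue}
X∖A={green,red}, int(X∖A)={green,red}, hence cl(A)={blue}
∂A: remove int from cl → ∅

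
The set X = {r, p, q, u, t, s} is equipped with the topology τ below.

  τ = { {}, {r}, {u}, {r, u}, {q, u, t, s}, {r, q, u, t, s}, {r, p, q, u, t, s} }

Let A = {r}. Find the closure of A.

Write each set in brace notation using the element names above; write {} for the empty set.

{r, p}

complement {p, q, u, t, s}; its interior {q, u, t, s}; cl(A) = X∖{q, u, t, s} = {r, p}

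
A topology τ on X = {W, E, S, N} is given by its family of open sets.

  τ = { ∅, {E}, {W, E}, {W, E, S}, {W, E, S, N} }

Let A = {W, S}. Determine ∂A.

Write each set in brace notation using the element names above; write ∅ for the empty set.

{W, S, N}

opens ⊆ A: ∅; union → int = ∅
complement {E, N}; its interior {E}; cl(A) = X∖{E} = {W, S, N}
boundary = {W, S, N} ∖ ∅ = {W, S, N}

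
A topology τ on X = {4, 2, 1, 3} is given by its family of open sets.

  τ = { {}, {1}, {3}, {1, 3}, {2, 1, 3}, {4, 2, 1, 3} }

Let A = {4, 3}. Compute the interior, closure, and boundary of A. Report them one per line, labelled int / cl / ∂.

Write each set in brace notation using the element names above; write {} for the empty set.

int(A) = {3}
cl(A)  = {4, 2, 3}
∂A     = {4, 2}

interior: largest open inside A is {3} (from {}, {3})
cl via duality: int({2, 1}) = {1}, so X∖{1} = {4, 2, 3}
cl∖int = {4, 2}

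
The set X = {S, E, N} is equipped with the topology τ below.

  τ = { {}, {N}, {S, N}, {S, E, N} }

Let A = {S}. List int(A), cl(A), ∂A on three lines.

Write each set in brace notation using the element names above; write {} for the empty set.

U open, U⊆A: {}. int(A) = ⋃ = {}
X∖A={E, N}, int(X∖A)={N}, hence cl(A)={S, E}
∂A: remove int from cl → {S, E}

int(A) = {}
cl(A)  = {S, E}
∂A     = {S, E}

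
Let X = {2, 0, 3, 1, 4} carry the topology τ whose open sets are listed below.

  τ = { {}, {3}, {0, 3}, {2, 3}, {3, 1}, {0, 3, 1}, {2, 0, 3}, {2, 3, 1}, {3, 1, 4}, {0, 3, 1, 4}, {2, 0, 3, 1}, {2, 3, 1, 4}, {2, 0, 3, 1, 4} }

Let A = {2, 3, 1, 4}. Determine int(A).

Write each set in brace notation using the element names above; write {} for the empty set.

{2, 3, 1, 4}

opens ⊆ A: {}, {3}, {3, 1}, {2, 3}, {3, 1, 4}, {2, 3, 1}, {2, 3, 1, 4}; union → int = {2, 3, 1, 4}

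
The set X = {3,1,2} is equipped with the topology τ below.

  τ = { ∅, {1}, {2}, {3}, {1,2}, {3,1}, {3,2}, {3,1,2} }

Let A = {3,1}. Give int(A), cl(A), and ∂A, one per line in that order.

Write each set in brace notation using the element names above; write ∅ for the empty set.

int(A) = {3,1}
cl(A)  = {3,1}
∂A     = ∅

open subsets of A: ∅, {3}, {1}, {3,1}; so int(A) = {3,1}
closure: X∖int(X∖A) = X∖{2} = {3,1}
∂A = {3,1} minus {3,1} = ∅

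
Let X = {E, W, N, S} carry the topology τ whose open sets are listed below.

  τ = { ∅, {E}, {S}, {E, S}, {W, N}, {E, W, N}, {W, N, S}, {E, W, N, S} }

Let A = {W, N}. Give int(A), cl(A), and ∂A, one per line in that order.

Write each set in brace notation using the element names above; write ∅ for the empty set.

int(A) = {W, N}
cl(A)  = {W, N}
∂A     = ∅

opens ⊆ A: ∅, {W, N}; union → int = {W, N}
complement {E, S}; its interior {E, S}; cl(A) = X∖{E, S} = {W, N}
boundary = {W, N} ∖ {W, N} = ∅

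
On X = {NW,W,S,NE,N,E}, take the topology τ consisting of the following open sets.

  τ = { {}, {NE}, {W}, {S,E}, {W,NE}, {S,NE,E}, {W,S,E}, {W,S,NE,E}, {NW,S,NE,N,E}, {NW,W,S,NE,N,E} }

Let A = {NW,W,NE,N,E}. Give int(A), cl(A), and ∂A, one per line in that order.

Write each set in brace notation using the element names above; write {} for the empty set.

int(A) = {W,NE}
cl(A)  = {NW,W,S,NE,N,E}
∂A     = {NW,S,N,E}

opens ⊆ A: {}, {NE}, {W}, {W,NE}; union → int = {W,NE}
complement {S}; its interior {}; cl(A) = X∖{} = {NW,W,S,NE,N,E}
boundary = {NW,W,S,NE,N,E} ∖ {W,NE} = {NW,S,N,E}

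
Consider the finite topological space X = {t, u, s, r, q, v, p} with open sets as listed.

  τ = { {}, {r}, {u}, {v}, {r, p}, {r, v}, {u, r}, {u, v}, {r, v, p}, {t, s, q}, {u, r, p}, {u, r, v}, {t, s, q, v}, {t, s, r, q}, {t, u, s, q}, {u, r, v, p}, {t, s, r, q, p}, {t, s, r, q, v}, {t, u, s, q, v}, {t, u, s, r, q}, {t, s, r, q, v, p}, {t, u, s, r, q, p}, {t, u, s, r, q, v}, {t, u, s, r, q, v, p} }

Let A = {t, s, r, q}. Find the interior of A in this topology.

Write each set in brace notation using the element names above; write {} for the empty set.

opens ⊆ A: {}, {r}, {t, s, q}, {t, s, r, q}; union → int = {t, s, r, q}

{t, s, r, q}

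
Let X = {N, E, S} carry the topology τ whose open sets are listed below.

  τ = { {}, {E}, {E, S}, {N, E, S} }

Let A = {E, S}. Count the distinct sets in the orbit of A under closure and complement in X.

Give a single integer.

X∖A={N}, int(X∖A)={}, hence cl(A)={N, E, S}
Orbit (k=closure, c=complement):
  1. A     = {E, S}
  2. kA    = {N, E, S}
  3. cA    = {N}
  4. ckA   = {}
(closed under both — stop)

4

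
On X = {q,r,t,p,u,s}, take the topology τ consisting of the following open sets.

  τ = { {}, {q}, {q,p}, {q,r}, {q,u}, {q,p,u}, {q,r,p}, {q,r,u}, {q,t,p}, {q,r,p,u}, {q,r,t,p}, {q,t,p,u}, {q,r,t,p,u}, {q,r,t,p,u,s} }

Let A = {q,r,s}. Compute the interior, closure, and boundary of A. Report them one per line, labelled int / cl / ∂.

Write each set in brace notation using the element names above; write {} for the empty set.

interior: largest open inside A is {q,r} (from {}, {q}, {q,r})
cl via duality: int({t,p,u}) = {}, so X∖{} = {q,r,t,p,u,s}
cl∖int = {t,p,u,s}

int(A) = {q,r}
cl(A)  = {q,r,t,p,u,s}
∂A     = {t,p,u,s}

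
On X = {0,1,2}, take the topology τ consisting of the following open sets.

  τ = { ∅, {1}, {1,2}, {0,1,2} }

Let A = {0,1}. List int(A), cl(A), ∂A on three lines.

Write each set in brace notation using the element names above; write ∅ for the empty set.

open subsets of A: ∅, {1}; so int(A) = {1}
closure: X∖int(X∖A) = X∖∅ = {0,1,2}
∂A = {0,1,2} minus {1} = {0,2}

int(A) = {1}
cl(A)  = {0,1,2}
∂A     = {0,2}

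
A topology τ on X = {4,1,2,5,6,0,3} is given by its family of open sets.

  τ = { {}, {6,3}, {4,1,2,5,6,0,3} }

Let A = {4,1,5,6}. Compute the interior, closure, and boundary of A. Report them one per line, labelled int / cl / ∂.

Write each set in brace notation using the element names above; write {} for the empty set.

int(A) = {}
cl(A)  = {4,1,2,5,6,0,3}
∂A     = {4,1,2,5,6,0,3}

open subsets of A: {}; so int(A) = {}
closure: X∖int(X∖A) = X∖{} = {4,1,2,5,6,0,3}
∂A = {4,1,2,5,6,0,3} minus {} = {4,1,2,5,6,0,3}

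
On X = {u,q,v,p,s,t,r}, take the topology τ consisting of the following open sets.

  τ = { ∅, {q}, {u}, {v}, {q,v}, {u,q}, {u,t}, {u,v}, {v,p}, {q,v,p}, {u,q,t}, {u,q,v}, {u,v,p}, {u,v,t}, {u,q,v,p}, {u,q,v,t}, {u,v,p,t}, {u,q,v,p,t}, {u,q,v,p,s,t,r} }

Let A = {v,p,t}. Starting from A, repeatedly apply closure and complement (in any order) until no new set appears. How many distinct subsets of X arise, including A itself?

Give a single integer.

8

X∖A={u,q,s,r}, int(X∖A)={u,q}, hence cl(A)={v,p,s,t,r}
Orbit (k=closure, c=complement):
  1. A     = {v,p,t}
  2. kA    = {v,p,s,t,r}
  3. cA    = {u,q,s,r}
  4. ckA   = {u,q}
  5. kcA   = {u,q,s,t,r}
  6. ckcA  = {v,p}
  7. kckcA = {v,p,s,r}
  8. ckckcA = {u,q,t}
(closed under both — stop)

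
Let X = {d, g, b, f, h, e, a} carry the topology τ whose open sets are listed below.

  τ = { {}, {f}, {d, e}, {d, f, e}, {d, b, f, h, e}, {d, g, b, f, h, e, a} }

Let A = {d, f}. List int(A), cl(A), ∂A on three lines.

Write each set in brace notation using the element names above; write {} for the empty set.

int(A) = {f}
cl(A)  = {d, g, b, f, h, e, a}
∂A     = {d, g, b, h, e, a}

interior: largest open inside A is {f} (from {}, {f})
cl via duality: int({g, b, h, e, a}) = {}, so X∖{} = {d, g, b, f, h, e, a}
cl∖int = {d, g, b, h, e, a}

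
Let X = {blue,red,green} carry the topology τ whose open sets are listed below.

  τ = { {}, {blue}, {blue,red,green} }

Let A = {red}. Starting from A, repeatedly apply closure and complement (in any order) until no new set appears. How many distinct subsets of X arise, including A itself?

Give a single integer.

X∖A={blue,green}, int(X∖A)={blue}, hence cl(A)={red,green}
Orbit (k=closure, c=complement):
  1. A     = {red}
  2. kA    = {red,green}
  3. cA    = {blue,green}
  4. ckA   = {blue}
  5. kcA   = {blue,red,green}
  6. ckcA  = {}
(closed under both — stop)

6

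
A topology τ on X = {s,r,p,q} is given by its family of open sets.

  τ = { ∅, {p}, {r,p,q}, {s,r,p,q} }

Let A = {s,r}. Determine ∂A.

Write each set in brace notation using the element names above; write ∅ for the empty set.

{s,r,q}

U open, U⊆A: ∅. int(A) = ⋃ = ∅
X∖A={p,q}, int(X∖A)={p}, hence cl(A)={s,r,q}
∂A: remove int from cl → {s,r,q}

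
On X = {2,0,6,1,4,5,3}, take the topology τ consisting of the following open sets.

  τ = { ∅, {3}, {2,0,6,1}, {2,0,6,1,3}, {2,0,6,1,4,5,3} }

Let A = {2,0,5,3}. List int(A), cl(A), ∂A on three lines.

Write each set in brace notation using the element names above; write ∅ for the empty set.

interior: largest open inside A is {3} (from ∅, {3})
cl via duality: int({6,1,4}) = ∅, so X∖∅ = {2,0,6,1,4,5,3}
cl∖int = {2,0,6,1,4,5}

int(A) = {3}
cl(A)  = {2,0,6,1,4,5,3}
∂A     = {2,0,6,1,4,5}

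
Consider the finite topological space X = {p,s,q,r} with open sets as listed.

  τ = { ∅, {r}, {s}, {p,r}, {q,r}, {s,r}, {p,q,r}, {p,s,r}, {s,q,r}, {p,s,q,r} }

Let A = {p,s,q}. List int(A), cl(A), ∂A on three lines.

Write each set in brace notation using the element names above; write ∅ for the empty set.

int(A) = {s}
cl(A)  = {p,s,q}
∂A     = {p,q}

interior: largest open inside A is {s} (from ∅, {s})
cl via duality: int({r}) = {r}, so X∖{r} = {p,s,q}
cl∖int = {p,q}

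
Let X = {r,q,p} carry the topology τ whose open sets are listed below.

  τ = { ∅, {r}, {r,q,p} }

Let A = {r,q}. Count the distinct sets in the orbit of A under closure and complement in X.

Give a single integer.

6

X∖A={p}, int(X∖A)=∅, hence cl(A)={r,q,p}
Orbit (k=closure, c=complement):
  1. A     = {r,q}
  2. kA    = {r,q,p}
  3. cA    = {p}
  4. ckA   = ∅
  5. kcA   = {q,p}
  6. ckcA  = {r}
(closed under both — stop)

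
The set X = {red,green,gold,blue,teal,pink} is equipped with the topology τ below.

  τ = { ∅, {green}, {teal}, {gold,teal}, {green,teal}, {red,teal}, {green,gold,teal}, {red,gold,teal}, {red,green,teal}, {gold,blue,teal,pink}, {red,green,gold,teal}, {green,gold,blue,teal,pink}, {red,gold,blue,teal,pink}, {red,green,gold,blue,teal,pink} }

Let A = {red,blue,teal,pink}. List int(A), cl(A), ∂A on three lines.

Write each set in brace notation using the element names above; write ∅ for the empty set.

interior: largest open inside A is {red,teal} (from ∅, {teal}, {red,teal})
cl via duality: int({green,gold}) = {green}, so X∖{green} = {red,gold,blue,teal,pink}
cl∖int = {gold,blue,pink}

int(A) = {red,teal}
cl(A)  = {red,gold,blue,teal,pink}
∂A     = {gold,blue,pink}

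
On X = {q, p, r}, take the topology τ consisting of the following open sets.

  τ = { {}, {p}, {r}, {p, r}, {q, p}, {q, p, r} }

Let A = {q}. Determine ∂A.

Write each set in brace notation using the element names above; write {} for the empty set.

U open, U⊆A: {}. int(A) = ⋃ = {}
X∖A={p, r}, int(X∖A)={p, r}, hence cl(A)={q}
∂A: remove int from cl → {q}

{q}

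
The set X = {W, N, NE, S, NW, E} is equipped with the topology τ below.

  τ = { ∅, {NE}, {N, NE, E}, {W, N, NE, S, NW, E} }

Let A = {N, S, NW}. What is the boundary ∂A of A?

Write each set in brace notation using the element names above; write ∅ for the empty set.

U open, U⊆A: ∅. int(A) = ⋃ = ∅
X∖A={W, NE, E}, int(X∖A)={NE}, hence cl(A)={W, N, S, NW, E}
∂A: remove int from cl → {W, N, S, NW, E}

{W, N, S, NW, E}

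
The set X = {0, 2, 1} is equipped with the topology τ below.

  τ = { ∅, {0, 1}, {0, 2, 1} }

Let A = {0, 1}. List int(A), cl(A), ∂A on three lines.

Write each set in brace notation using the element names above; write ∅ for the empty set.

int(A) = {0, 1}
cl(A)  = {0, 2, 1}
∂A     = {2}

opens ⊆ A: ∅, {0, 1}; union → int = {0, 1}
complement {2}; its interior ∅; cl(A) = X∖∅ = {0, 2, 1}
boundary = {0, 2, 1} ∖ {0, 1} = {2}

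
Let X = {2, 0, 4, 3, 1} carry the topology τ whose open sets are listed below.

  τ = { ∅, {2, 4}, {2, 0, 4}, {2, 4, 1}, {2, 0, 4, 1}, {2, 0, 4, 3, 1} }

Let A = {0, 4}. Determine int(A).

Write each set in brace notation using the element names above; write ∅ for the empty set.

opens ⊆ A: ∅; union → int = ∅

∅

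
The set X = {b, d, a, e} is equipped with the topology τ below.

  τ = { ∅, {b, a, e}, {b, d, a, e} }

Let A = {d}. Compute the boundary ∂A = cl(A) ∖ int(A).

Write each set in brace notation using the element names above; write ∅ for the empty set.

{d}

opens ⊆ A: ∅; union → int = ∅
complement {b, a, e}; its interior {b, a, e}; cl(A) = X∖{b, a, e} = {d}
boundary = {d} ∖ ∅ = {d}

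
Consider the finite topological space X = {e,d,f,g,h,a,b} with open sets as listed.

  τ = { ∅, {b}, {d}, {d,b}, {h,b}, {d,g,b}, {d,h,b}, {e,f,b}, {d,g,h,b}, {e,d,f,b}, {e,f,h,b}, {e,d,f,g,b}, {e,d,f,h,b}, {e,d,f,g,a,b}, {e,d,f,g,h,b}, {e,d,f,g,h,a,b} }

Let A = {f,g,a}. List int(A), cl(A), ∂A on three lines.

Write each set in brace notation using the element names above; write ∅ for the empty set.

int(A) = ∅
cl(A)  = {e,f,g,a}
∂A     = {e,f,g,a}

opens ⊆ A: ∅; union → int = ∅
complement {e,d,h,b}; its interior {d,h,b}; cl(A) = X∖{d,h,b} = {e,f,g,a}
boundary = {e,f,g,a} ∖ ∅ = {e,f,g,a}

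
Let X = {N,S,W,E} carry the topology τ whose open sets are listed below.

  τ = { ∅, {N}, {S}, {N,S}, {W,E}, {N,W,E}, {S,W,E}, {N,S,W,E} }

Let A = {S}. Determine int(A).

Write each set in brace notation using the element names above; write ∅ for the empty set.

opens ⊆ A: ∅, {S}; union → int = {S}

{S}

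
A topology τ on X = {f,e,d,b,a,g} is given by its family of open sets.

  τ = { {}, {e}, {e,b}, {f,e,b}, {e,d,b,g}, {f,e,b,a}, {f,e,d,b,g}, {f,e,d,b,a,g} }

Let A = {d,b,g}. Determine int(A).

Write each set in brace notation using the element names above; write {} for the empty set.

opens ⊆ A: {}; union → int = {}

{}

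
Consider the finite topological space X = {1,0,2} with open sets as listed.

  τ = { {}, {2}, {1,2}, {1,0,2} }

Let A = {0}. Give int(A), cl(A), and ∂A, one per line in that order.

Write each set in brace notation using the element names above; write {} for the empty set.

opens ⊆ A: {}; union → int = {}
complement {1,2}; its interior {1,2}; cl(A) = X∖{1,2} = {0}
boundary = {0} ∖ {} = {0}

int(A) = {}
cl(A)  = {0}
∂A     = {0}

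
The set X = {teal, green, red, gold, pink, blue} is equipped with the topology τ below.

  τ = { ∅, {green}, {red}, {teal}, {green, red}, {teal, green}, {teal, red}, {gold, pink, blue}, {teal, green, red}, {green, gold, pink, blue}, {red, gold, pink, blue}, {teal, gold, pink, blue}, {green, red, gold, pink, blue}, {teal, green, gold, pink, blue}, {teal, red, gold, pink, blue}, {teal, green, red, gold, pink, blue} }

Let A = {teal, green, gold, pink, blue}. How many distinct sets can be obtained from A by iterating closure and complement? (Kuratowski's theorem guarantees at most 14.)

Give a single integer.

X∖A={red}, int(X∖A)={red}, hence cl(A)={teal, green, gold, pink, blue}
Orbit (k=closure, c=complement):
  1. A     = {teal, green, gold, pink, blue}
  2. cA    = {red}
(closed under both — stop)

2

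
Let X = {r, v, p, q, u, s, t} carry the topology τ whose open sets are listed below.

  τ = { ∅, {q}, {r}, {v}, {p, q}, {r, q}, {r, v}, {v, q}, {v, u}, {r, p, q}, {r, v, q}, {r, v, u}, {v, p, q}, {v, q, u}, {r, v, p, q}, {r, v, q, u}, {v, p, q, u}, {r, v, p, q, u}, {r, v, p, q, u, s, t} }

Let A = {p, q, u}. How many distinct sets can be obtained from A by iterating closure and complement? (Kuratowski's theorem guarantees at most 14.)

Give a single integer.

cl via duality: int({r, v, s, t}) = {r, v}, so X∖{r, v} = {p, q, u, s, t}
Write k for closure, c for complement:
  1. A     = {p, q, u}
  2. kA    = {p, q, u, s, t}
  3. cA    = {r, v, s, t}
  4. ckA   = {r, v}
  5. kcA   = {r, v, u, s, t}
  6. ckcA  = {p, q}
  7. kckcA = {p, q, s, t}
  8. ckckcA = {r, v, u}
applying k or c yields no new set

8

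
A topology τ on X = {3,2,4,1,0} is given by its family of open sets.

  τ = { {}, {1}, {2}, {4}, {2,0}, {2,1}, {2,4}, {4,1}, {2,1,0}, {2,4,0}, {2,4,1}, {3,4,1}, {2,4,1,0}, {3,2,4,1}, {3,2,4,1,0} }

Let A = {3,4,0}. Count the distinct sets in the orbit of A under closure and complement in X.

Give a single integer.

complement {2,1}; its interior {2,1}; cl(A) = X∖{2,1} = {3,4,0}
With k = closure, c = complement:
  1. A     = {3,4,0}
  2. cA    = {2,1}
  3. kcA   = {3,2,1,0}
  4. ckcA  = {4}
  5. kckcA = {3,4}
  6. ckckcA = {2,1,0}
k, c of each give nothing new

6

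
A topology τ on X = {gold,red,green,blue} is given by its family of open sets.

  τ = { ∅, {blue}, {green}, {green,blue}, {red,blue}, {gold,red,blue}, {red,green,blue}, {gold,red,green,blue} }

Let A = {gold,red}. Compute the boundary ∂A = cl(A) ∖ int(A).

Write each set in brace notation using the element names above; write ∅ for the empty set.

{gold,red}

opens ⊆ A: ∅; union → int = ∅
complement {green,blue}; its interior {green,blue}; cl(A) = X∖{green,blue} = {gold,red}
boundary = {gold,red} ∖ ∅ = {gold,red}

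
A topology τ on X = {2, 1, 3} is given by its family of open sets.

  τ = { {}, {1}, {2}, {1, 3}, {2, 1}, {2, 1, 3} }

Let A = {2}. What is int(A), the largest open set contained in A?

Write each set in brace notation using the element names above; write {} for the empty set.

{2}

interior: largest open inside A is {2} (from {}, {2})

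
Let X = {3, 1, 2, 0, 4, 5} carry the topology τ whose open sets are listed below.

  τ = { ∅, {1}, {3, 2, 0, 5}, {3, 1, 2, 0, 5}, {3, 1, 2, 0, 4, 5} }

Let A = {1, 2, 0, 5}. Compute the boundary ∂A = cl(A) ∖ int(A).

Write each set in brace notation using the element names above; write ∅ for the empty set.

opens ⊆ A: ∅, {1}; union → int = {1}
complement {3, 4}; its interior ∅; cl(A) = X∖∅ = {3, 1, 2, 0, 4, 5}
boundary = {3, 1, 2, 0, 4, 5} ∖ {1} = {3, 2, 0, 4, 5}

{3, 2, 0, 4, 5}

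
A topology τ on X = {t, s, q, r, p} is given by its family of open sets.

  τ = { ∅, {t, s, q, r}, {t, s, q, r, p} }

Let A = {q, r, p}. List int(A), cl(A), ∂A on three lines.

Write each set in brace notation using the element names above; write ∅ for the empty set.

int(A) = ∅
cl(A)  = {t, s, q, r, p}
∂A     = {t, s, q, r, p}

opens ⊆ A: ∅; union → int = ∅
complement {t, s}; its interior ∅; cl(A) = X∖∅ = {t, s, q, r, p}
boundary = {t, s, q, r, p} ∖ ∅ = {t, s, q, r, p}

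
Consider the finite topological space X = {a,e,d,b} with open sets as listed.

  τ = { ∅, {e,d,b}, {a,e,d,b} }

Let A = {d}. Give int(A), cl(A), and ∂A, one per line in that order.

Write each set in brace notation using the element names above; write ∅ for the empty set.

U open, U⊆A: ∅. int(A) = ⋃ = ∅
X∖A={a,e,b}, int(X∖A)=∅, hence cl(A)={a,e,d,b}
∂A: remove int from cl → {a,e,d,b}

int(A) = ∅
cl(A)  = {a,e,d,b}
∂A     = {a,e,d,b}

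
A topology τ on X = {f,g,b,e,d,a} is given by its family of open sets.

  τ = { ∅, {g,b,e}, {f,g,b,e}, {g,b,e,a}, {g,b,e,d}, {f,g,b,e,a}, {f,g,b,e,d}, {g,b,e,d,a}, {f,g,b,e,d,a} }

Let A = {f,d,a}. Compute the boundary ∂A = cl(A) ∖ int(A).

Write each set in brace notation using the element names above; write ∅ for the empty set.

interior: largest open inside A is ∅ (from ∅)
cl via duality: int({g,b,e}) = {g,b,e}, so X∖{g,b,e} = {f,d,a}
cl∖int = {f,d,a}

{f,d,a}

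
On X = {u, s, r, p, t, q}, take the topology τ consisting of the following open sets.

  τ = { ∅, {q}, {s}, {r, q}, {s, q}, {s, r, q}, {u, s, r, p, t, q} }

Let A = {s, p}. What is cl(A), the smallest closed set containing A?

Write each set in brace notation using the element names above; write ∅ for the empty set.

cl via duality: int({u, r, t, q}) = {r, q}, so X∖{r, q} = {u, s, p, t}

{u, s, p, t}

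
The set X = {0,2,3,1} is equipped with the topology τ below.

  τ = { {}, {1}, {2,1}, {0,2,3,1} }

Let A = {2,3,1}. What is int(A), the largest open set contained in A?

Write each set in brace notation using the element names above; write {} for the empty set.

{2,1}

open subsets of A: {}, {1}, {2,1}; so int(A) = {2,1}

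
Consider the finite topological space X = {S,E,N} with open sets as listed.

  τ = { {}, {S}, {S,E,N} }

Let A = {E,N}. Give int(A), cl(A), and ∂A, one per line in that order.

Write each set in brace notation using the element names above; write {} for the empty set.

U open, U⊆A: {}. int(A) = ⋃ = {}
X∖A={S}, int(X∖A)={S}, hence cl(A)={E,N}
∂A: remove int from cl → {E,N}

int(A) = {}
cl(A)  = {E,N}
∂A     = {E,N}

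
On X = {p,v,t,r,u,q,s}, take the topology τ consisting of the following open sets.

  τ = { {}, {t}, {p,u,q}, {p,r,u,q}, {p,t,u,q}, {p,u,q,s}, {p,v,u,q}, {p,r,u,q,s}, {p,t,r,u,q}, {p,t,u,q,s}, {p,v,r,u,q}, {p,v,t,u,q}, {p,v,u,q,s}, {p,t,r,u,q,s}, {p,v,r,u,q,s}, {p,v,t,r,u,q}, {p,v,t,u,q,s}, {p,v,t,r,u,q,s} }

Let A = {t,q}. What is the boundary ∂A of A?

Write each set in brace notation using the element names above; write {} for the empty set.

{p,v,r,u,q,s}

opens ⊆ A: {}, {t}; union → int = {t}
complement {p,v,r,u,s}; its interior {}; cl(A) = X∖{} = {p,v,t,r,u,q,s}
boundary = {p,v,t,r,u,q,s} ∖ {t} = {p,v,r,u,q,s}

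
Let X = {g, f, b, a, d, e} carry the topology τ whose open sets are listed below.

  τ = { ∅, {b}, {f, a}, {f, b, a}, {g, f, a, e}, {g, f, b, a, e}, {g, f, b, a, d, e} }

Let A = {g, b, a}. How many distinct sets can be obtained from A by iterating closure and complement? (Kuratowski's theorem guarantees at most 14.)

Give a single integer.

8

closure: X∖int(X∖A) = X∖∅ = {g, f, b, a, d, e}
Let k=closure and c=complement:
  1. A     = {g, b, a}
  2. kA    = {g, f, b, a, d, e}
  3. cA    = {f, d, e}
  4. ckA   = ∅
  5. kcA   = {g, f, a, d, e}
  6. ckcA  = {b}
  7. kckcA = {b, d}
  8. ckckcA = {g, f, a, e}
— saturated at 8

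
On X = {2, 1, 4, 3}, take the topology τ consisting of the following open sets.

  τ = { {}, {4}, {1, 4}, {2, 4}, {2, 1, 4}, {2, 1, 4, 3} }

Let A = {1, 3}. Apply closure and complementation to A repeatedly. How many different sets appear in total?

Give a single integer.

X∖A={2, 4}, int(X∖A)={2, 4}, hence cl(A)={1, 3}
Orbit (k=closure, c=complement):
  1. A     = {1, 3}
  2. cA    = {2, 4}
  3. kcA   = {2, 1, 4, 3}
  4. ckcA  = {}
(closed under both — stop)

4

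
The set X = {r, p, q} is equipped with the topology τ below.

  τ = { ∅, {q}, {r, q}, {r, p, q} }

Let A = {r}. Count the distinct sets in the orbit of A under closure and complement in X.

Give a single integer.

complement {p, q}; its interior {q}; cl(A) = X∖{q} = {r, p}
With k = closure, c = complement:
  1. A     = {r}
  2. kA    = {r, p}
  3. cA    = {p, q}
  4. ckA   = {q}
  5. kcA   = {r, p, q}
  6. ckcA  = ∅
k, c of each give nothing new

6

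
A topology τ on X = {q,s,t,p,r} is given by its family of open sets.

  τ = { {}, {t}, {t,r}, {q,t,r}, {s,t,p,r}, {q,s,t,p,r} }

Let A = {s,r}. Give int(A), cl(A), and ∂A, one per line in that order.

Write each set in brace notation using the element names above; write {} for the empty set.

open subsets of A: {}; so int(A) = {}
closure: X∖int(X∖A) = X∖{t} = {q,s,p,r}
∂A = {q,s,p,r} minus {} = {q,s,p,r}

int(A) = {}
cl(A)  = {q,s,p,r}
∂A     = {q,s,p,r}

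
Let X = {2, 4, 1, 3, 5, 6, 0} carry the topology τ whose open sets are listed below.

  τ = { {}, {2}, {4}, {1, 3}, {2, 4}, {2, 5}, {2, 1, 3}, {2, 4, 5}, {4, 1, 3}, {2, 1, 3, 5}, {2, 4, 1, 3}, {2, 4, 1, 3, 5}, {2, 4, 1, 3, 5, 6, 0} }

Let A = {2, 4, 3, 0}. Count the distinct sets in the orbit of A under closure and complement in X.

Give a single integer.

10

complement {1, 5, 6}; its interior {}; cl(A) = X∖{} = {2, 4, 1, 3, 5, 6, 0}
With k = closure, c = complement:
  1. A     = {2, 4, 3, 0}
  2. kA    = {2, 4, 1, 3, 5, 6, 0}
  3. cA    = {1, 5, 6}
  4. ckA   = {}
  5. kcA   = {1, 3, 5, 6, 0}
  6. ckcA  = {2, 4}
  7. kckcA = {2, 4, 5, 6, 0}
  8. ckckcA = {1, 3}
  9. kckckcA = {1, 3, 6, 0}
  10. ckckckcA = {2, 4, 5}
k, c of each give nothing new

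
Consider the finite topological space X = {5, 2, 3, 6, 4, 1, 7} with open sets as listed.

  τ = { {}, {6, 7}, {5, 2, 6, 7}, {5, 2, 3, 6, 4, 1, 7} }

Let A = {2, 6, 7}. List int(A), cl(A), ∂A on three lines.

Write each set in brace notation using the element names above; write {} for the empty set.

U open, U⊆A: {}, {6, 7}. int(A) = ⋃ = {6, 7}
X∖A={5, 3, 4, 1}, int(X∖A)={}, hence cl(A)={5, 2, 3, 6, 4, 1, 7}
∂A: remove int from cl → {5, 2, 3, 4, 1}

int(A) = {6, 7}
cl(A)  = {5, 2, 3, 6, 4, 1, 7}
∂A     = {5, 2, 3, 4, 1}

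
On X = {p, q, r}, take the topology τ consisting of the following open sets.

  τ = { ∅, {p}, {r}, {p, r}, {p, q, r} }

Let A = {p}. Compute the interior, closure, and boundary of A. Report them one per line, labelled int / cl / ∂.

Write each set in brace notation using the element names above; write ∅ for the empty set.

int(A) = {p}
cl(A)  = {p, q}
∂A     = {q}

opens ⊆ A: ∅, {p}; union → int = {p}
complement {q, r}; its interior {r}; cl(A) = X∖{r} = {p, q}
boundary = {p, q} ∖ {p} = {q}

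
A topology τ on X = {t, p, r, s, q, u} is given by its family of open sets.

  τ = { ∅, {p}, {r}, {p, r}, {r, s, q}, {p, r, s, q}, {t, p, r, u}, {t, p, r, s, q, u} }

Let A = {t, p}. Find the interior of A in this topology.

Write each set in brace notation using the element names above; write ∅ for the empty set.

{p}

U open, U⊆A: ∅, {p}. int(A) = ⋃ = {p}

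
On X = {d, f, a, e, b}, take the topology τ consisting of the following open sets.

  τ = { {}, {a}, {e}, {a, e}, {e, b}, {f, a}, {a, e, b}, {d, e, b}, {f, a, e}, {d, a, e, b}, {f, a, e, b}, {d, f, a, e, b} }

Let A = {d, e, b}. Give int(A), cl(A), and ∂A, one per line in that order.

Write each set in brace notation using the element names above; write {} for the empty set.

int(A) = {d, e, b}
cl(A)  = {d, e, b}
∂A     = {}

opens ⊆ A: {}, {e}, {e, b}, {d, e, b}; union → int = {d, e, b}
complement {f, a}; its interior {f, a}; cl(A) = X∖{f, a} = {d, e, b}
boundary = {d, e, b} ∖ {d, e, b} = {}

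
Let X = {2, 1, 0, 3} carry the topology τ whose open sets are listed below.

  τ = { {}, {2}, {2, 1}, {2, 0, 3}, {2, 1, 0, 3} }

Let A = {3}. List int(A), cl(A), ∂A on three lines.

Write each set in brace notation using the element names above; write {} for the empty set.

U open, U⊆A: {}. int(A) = ⋃ = {}
X∖A={2, 1, 0}, int(X∖A)={2, 1}, hence cl(A)={0, 3}
∂A: remove int from cl → {0, 3}

int(A) = {}
cl(A)  = {0, 3}
∂A     = {0, 3}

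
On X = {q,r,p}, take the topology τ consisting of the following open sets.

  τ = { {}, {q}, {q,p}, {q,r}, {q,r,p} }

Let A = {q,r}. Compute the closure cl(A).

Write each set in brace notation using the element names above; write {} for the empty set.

{q,r,p}

closure: X∖int(X∖A) = X∖{} = {q,r,p}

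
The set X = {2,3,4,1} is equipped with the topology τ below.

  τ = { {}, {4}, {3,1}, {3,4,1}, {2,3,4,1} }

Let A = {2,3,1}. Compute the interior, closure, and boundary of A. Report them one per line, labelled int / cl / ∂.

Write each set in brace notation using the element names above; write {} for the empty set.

int(A) = {3,1}
cl(A)  = {2,3,1}
∂A     = {2}

U open, U⊆A: {}, {3,1}. int(A) = ⋃ = {3,1}
X∖A={4}, int(X∖A)={4}, hence cl(A)={2,3,1}
∂A: remove int from cl → {2}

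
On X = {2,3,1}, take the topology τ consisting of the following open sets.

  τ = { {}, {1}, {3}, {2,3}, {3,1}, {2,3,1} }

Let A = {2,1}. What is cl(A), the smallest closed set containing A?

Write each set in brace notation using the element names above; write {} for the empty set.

cl via duality: int({3}) = {3}, so X∖{3} = {2,1}

{2,1}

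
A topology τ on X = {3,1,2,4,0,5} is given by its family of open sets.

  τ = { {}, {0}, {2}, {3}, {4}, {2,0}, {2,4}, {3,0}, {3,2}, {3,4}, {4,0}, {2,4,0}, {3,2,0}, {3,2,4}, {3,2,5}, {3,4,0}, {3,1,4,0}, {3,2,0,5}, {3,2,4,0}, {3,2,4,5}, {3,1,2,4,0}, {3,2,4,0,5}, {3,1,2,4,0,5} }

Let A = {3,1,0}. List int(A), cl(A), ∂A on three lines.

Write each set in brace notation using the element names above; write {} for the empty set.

int(A) = {3,0}
cl(A)  = {3,1,0,5}
∂A     = {1,5}

open subsets of A: {}, {0}, {3}, {3,0}; so int(A) = {3,0}
closure: X∖int(X∖A) = X∖{2,4} = {3,1,0,5}
∂A = {3,1,0,5} minus {3,0} = {1,5}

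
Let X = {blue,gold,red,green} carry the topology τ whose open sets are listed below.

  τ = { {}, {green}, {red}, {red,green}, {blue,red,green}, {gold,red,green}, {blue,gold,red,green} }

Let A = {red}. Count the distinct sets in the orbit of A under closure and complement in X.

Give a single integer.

4

cl via duality: int({blue,gold,green}) = {green}, so X∖{green} = {blue,gold,red}
Write k for closure, c for complement:
  1. A     = {red}
  2. kA    = {blue,gold,red}
  3. cA    = {blue,gold,green}
  4. ckA   = {green}
applying k or c yields no new set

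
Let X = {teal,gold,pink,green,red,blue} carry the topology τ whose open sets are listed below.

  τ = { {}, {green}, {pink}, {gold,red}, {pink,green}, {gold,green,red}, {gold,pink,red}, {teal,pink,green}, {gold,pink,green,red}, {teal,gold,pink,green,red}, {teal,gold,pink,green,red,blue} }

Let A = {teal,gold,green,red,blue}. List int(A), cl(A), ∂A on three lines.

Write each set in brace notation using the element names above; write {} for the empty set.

int(A) = {gold,green,red}
cl(A)  = {teal,gold,green,red,blue}
∂A     = {teal,blue}

opens ⊆ A: {}, {green}, {gold,red}, {gold,green,red}; union → int = {gold,green,red}
complement {pink}; its interior {pink}; cl(A) = X∖{pink} = {teal,gold,green,red,blue}
boundary = {teal,gold,green,red,blue} ∖ {gold,green,red} = {teal,blue}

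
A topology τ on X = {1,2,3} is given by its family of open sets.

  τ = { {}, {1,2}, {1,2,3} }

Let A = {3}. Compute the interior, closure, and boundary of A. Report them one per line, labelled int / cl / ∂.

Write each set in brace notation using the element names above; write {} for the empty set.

int(A) = {}
cl(A)  = {3}
∂A     = {3}

U open, U⊆A: {}. int(A) = ⋃ = {}
X∖A={1,2}, int(X∖A)={1,2}, hence cl(A)={3}
∂A: remove int from cl → {3}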